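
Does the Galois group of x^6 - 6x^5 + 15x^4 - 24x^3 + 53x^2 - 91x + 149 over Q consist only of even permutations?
No

The polynomial is irreducible of degree 6 over Q. Its discriminant is -634885195288459, which is not a perfect square. A Galois group lies in the alternating group exactly when the discriminant is a square in Q, so the Galois group (S_6) is not contained in A_6.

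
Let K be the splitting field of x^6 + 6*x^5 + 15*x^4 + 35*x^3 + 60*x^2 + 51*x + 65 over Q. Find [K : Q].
The degree of the splitting field over Q equals the order of the Galois group, so first determine the group. The polynomial f is an irreducible sextic over Q, so G = Gal(f/Q) is one of the 16 transitive subgroups 6T1, ..., 6T16 of S_6. The discriminant of f is 42688773981, which is not a perfect square, so G is not contained in A_6. The transitive groups of degree 6 not contained in A_6 are: C_6 (6T1, order 6), S_3 (6T2, order 6), D_6 (6T3, order 12), C_3 x S_3 (6T5, order 18), A_4 x C_2 (6T6, order 24), S_4 (6T8, order 24), S_3 x S_3 (6T9, order 36), S_4 x C_2 (6T11, order 48), (S_3 x S_3) : C_2 (6T13, order 72), PGL(2,5) (6T14, order 120), S_6 (6T16, order 720). By Dedekind's theorem, for a prime p not dividing disc(f) the degrees of the irreducible factors of f mod p form the cycle type of an element of G. Factoring f modulo the 16 such primes p <= 67 (skipping 3, 7, 29, which divide the discriminant), each new pattern first appears at: mod 2: f = (x^6 + x^4 + x^3 + x + 1), pattern 6; mod 5: f = (x)(x + 2)(x^2 + x + 1)(x^2 + 3x + 3), pattern 2+2+1+1; mod 13: f = (x)(x + 5)(x + 11)(x^3 + 3x^2 + 3x + 4), pattern 3+1+1+1; mod 19: f = (x^2 + 12x + 9)(x^2 + 15x + 11)(x^2 + 17x + 2), pattern 2+2+2; mod 67: f = (x^3 + 3x^2 + 3x + 27)(x^3 + 3x^2 + 3x + 57), pattern 3+3. No other pattern occurs in this range, so the set of observed cycle types is {6, 2+2+1+1, 3+1+1+1, 2+2+2, 3+3}. The candidates containing elements of all these cycle types are S_3 x S_3 (6T9) of order 36, (S_3 x S_3) : C_2 (6T13) of order 72, S_6 (6T16) of order 720; the others are excluded. The observed types are precisely the cycle types that occur in S_3 x S_3 (6T9) (apart from the identity). Each of the other remaining candidates has further cycle types, and by the Chebotarev density theorem the matching factorization patterns would occur for a proportion of primes equal to their share of the group: (S_3 x S_3) : C_2 (6T13) additionally contains elements of type 4+2, 3+2+1, 2+1+1+1+1 (36 of its 72 elements, about 50% of primes); S_6 (6T16) additionally contains elements of type 5+1, 4+2, 4+1+1, 3+2+1, 2+1+1+1+1 (459 of its 720 elements, about 64% of primes). None of the 16 primes tested shows any such pattern (for each of these groups the chance of that is below 10^-4), which rules them out. Hence G = S_3 x S_3 (6T9), of order 36. The Galois group S_3 x S_3 (6T9) has order 36, so the splitting field has degree 36 over Q.

36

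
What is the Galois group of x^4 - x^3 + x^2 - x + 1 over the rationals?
The polynomial is an irreducible quartic over Q and its discriminant is 125, which is not a perfect square, so the Galois group is not contained in A_4. The resolvent cubic y^3 - y^2 - 3*y + 2 has exactly one rational root, so the Galois group is C_4 or D_4. The quartic becomes reducible over Q(sqrt(disc)), so the group is C_4.

C_4 (order 4)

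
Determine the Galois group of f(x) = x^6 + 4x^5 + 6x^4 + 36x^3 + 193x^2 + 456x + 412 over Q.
S_4 (order 24)

The polynomial f is an irreducible sextic over Q, so G = Gal(f/Q) is one of the 16 transitive subgroups 6T1, ..., 6T16 of S_6. The discriminant of f is -1080641454080000, which is not a perfect square, so G is not contained in A_6. The transitive groups of degree 6 not contained in A_6 are: C_6 (6T1, order 6), S_3 (6T2, order 6), D_6 (6T3, order 12), C_3 x S_3 (6T5, order 18), A_4 x C_2 (6T6, order 24), S_4 (6T8, order 24), S_3 x S_3 (6T9, order 36), S_4 x C_2 (6T11, order 48), (S_3 x S_3) : C_2 (6T13, order 72), PGL(2,5) (6T14, order 120), S_6 (6T16, order 720). By Dedekind's theorem, for a prime p not dividing disc(f) the degrees of the irreducible factors of f mod p form the cycle type of an element of G. Factoring f modulo the 22 such primes p <= 89 (skipping 2, 5, which divide the discriminant), each new pattern first appears at: mod 3: f = (x^3 + 2x + 2)(x^3 + x^2 + x + 2), pattern 3+3; mod 7: f = (x^2 + x + 6)(x^2 + 4x + 5)(x^2 + 6x + 3), pattern 2+2+2; mod 13: f = (x + 3)(x + 6)(x^4 + 8x^3 + 7x^2 + 11x + 7), pattern 4+1+1; mod 43: f = (x + 5)(x + 10)(x^2 + 10x + 41)(x^2 + 22x + 32), pattern 2+2+1+1. No other pattern occurs in this range, so the set of observed cycle types is {3+3, 2+2+2, 4+1+1, 2+2+1+1}. The candidates containing elements of all these cycle types are S_4 (6T8) of order 24, S_4 x C_2 (6T11) of order 48, PGL(2,5) (6T14) of order 120, S_6 (6T16) of order 720; the others are excluded. The observed types are precisely the cycle types that occur in S_4 (6T8) (apart from the identity). Each of the other remaining candidates has further cycle types, and by the Chebotarev density theorem the matching factorization patterns would occur for a proportion of primes equal to their share of the group: S_4 x C_2 (6T11) additionally contains elements of type 6, 4+2, 2+1+1+1+1 (17 of its 48 elements, about 35% of primes); PGL(2,5) (6T14) additionally contains elements of type 6, 5+1 (44 of its 120 elements, about 37% of primes); S_6 (6T16) additionally contains elements of type 6, 5+1, 4+2, 3+2+1, 3+1+1+1, 2+1+1+1+1 (529 of its 720 elements, about 73% of primes). None of the 22 primes tested shows any such pattern (for each of these groups the chance of that is below 10^-4), which rules them out. Hence G = S_4 (6T8), of order 24.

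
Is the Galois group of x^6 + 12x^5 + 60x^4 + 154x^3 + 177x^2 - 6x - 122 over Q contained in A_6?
No

The polynomial is irreducible of degree 6 over Q. Its discriminant is 304930925568, which is not a perfect square. A Galois group lies in the alternating group exactly when the discriminant is a square in Q, so the Galois group (D_6) is not contained in A_6.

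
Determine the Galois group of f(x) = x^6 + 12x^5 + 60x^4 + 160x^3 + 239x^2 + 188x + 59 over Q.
6T7: S_4

The polynomial f is an irreducible sextic over Q, so G = Gal(f/Q) is one of the 16 transitive subgroups 6T1, ..., 6T16 of S_6. The discriminant of f is 33856 = 184^2, a perfect square, so G is contained in A_6. The transitive groups of degree 6 contained in A_6 are: A_4 (6T4, order 12), S_4 (6T7, order 24), (C_3 x C_3) : C_4 (6T10, order 36), PSL(2,5) (6T12, order 60), A_6 (6T15, order 360). By Dedekind's theorem, for a prime p not dividing disc(f) the degrees of the irreducible factors of f mod p form the cycle type of an element of G. Factoring f modulo the 79 such primes p <= 419 (skipping 2, 23, which divide the discriminant), each new pattern first appears at: mod 3: f = (x^3 + x^2 + 2)(x^3 + 2x^2 + x + 1), pattern 3+3; mod 5: f = (x^2 + 4x + 2)(x^4 + 3x^3 + x^2 + 2), pattern 4+2; mod 19: f = (x + 7)(x + 16)(x^2 + 13x + 18)(x^2 + 14x + 1), pattern 2+2+1+1; mod 223: f = (x + 18)(x + 59)(x + 80)(x + 147)(x + 168)(x + 209), pattern 1+1+1+1+1+1. No other pattern occurs in this range, so the set of observed cycle types is {3+3, 4+2, 2+2+1+1, 1+1+1+1+1+1}. The candidates containing elements of all these cycle types are S_4 (6T7) of order 24, (C_3 x C_3) : C_4 (6T10) of order 36, A_6 (6T15) of order 360; the others are excluded. The observed types are precisely the cycle types that occur in S_4 (6T7). Each of the other remaining candidates has further cycle types, and by the Chebotarev density theorem the matching factorization patterns would occur for a proportion of primes equal to their share of the group: (C_3 x C_3) : C_4 (6T10) additionally contains elements of type 3+1+1+1 (4 of its 36 elements, about 11% of primes); A_6 (6T15) additionally contains elements of type 5+1, 3+1+1+1 (184 of its 360 elements, about 51% of primes). None of the 79 primes tested shows any such pattern (for each of these groups the chance of that is below 10^-4), which rules them out. Hence G = S_4 (6T7), of order 24.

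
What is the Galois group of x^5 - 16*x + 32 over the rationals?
S_5

The polynomial f is an irreducible quintic over Q, so G = Gal(f/Q) is a transitive subgroup of S_5: one of C_5 (5T1, order 5), D_5 (5T2, order 10), F_20 (5T3, order 20), A_5 (5T4, order 60) or S_5 (5T5, order 120). The discriminant of f is 3008364544, which is not a perfect square, so G is not contained in A_5. The transitive groups of degree 5 not contained in A_5 are: F_20 (5T3, order 20), S_5 (5T5, order 120). By Dedekind's theorem, for a prime p not dividing disc(f) the degrees of the irreducible factors of f mod p form the cycle type of an element of G. Factoring f modulo the 3 such primes p <= 7 (skipping 2, which divides the discriminant), each new pattern first appears at: mod 3: f = (x^5 + 2x + 2), pattern 5; mod 7: f = (x^2 + 2x + 5)(x^3 + 5x^2 + 6x + 5), pattern 3+2. No other pattern occurs in this range, so the set of observed cycle types is {5, 3+2}. Among the candidates above, the only group containing elements of all these cycle types is S_5 (5T5) — F_20 (5T3) lacks at least one of them. Hence G = S_5 (5T5), of order 120.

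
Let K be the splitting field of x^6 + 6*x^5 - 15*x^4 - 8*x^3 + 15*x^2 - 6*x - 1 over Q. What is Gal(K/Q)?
A_4 x C_2

The polynomial f is an irreducible sextic over Q, so G = Gal(f/Q) is one of the 16 transitive subgroups 6T1, ..., 6T16 of S_6. The discriminant of f is -620893569024, which is not a perfect square, so G is not contained in A_6. The transitive groups of degree 6 not contained in A_6 are: C_6 (6T1, order 6), S_3 (6T2, order 6), D_6 (6T3, order 12), C_3 x S_3 (6T5, order 18), A_4 x C_2 (6T6, order 24), S_4 (6T8, order 24), S_3 x S_3 (6T9, order 36), S_4 x C_2 (6T11, order 48), (S_3 x S_3) : C_2 (6T13, order 72), PGL(2,5) (6T14, order 120), S_6 (6T16, order 720). By Dedekind's theorem, for a prime p not dividing disc(f) the degrees of the irreducible factors of f mod p form the cycle type of an element of G. Factoring f modulo the 33 such primes p <= 151 (skipping 2, 3, 19, which divide the discriminant), each new pattern first appears at: mod 5: f = (x^3 + 2x + 4)(x^3 + x^2 + 3x + 1), pattern 3+3; mod 7: f = (x^6 + 6x^5 + 6x^4 + 6x^3 + x^2 + x + 6), pattern 6; mod 17: f = (x + 12)(x + 13)(x^2 + 5x + 14)(x^2 + 10x + 2), pattern 2+2+1+1; mod 71: f = (x^2 + 34x + 62)(x^2 + 52x + 69)(x^2 + 62x + 67), pattern 2+2+2; mod 107: f = (x + 20)(x + 35)(x + 62)(x + 87)(x^2 + 16x + 87), pattern 2+1+1+1+1. No other pattern occurs in this range, so the set of observed cycle types is {3+3, 6, 2+2+1+1, 2+2+2, 2+1+1+1+1}. The candidates containing elements of all these cycle types are A_4 x C_2 (6T6) of order 24, S_4 x C_2 (6T11) of order 48, (S_3 x S_3) : C_2 (6T13) of order 72, S_6 (6T16) of order 720; the others are excluded. The observed types are precisely the cycle types that occur in A_4 x C_2 (6T6) (apart from the identity). Each of the other remaining candidates has further cycle types, and by the Chebotarev density theorem the matching factorization patterns would occur for a proportion of primes equal to their share of the group: S_4 x C_2 (6T11) additionally contains elements of type 4+2, 4+1+1 (12 of its 48 elements, about 25% of primes); (S_3 x S_3) : C_2 (6T13) additionally contains elements of type 4+2, 3+2+1, 3+1+1+1 (34 of its 72 elements, about 47% of primes); S_6 (6T16) additionally contains elements of type 5+1, 4+2, 4+1+1, 3+2+1, 3+1+1+1 (484 of its 720 elements, about 67% of primes). None of the 33 primes tested shows any such pattern (for each of these groups the chance of that is below 10^-4), which rules them out. Hence G = A_4 x C_2 (6T6), of order 24.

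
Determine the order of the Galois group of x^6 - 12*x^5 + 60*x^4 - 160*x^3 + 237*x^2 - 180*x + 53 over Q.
The degree of the splitting field over Q equals the order of the Galois group, so first determine the group. The polynomial f is an irreducible sextic over Q, so G = Gal(f/Q) is one of the 16 transitive subgroups 6T1, ..., 6T16 of S_6. The discriminant of f is -419904, which is not a perfect square, so G is not contained in A_6. The transitive groups of degree 6 not contained in A_6 are: C_6 (6T1, order 6), S_3 (6T2, order 6), D_6 (6T3, order 12), C_3 x S_3 (6T5, order 18), A_4 x C_2 (6T6, order 24), S_4 (6T8, order 24), S_3 x S_3 (6T9, order 36), S_4 x C_2 (6T11, order 48), (S_3 x S_3) : C_2 (6T13, order 72), PGL(2,5) (6T14, order 120), S_6 (6T16, order 720). By Dedekind's theorem, for a prime p not dividing disc(f) the degrees of the irreducible factors of f mod p form the cycle type of an element of G. Factoring f modulo the 33 such primes p <= 149 (skipping 2, 3, which divide the discriminant), each new pattern first appears at: mod 5: f = (x^3 + x^2 + x + 4)(x^3 + 2x^2 + 2x + 2), pattern 3+3; mod 7: f = (x^6 + 2x^5 + 4x^4 + x^3 + 6x^2 + 2x + 4), pattern 6; mod 17: f = (x + 6)(x + 7)(x^2 + 13x + 7)(x^2 + 13x + 14), pattern 2+2+1+1; mod 19: f = (x + 1)(x + 6)(x + 9)(x + 14)(x^2 + 15x + 1), pattern 2+1+1+1+1; mod 71: f = (x^2 + 67x + 20)(x^2 + 67x + 29)(x^2 + 67x + 34), pattern 2+2+2. No other pattern occurs in this range, so the set of observed cycle types is {3+3, 6, 2+2+1+1, 2+1+1+1+1, 2+2+2}. The candidates containing elements of all these cycle types are A_4 x C_2 (6T6) of order 24, S_4 x C_2 (6T11) of order 48, (S_3 x S_3) : C_2 (6T13) of order 72, S_6 (6T16) of order 720; the others are excluded. The observed types are precisely the cycle types that occur in A_4 x C_2 (6T6) (apart from the identity). Each of the other remaining candidates has further cycle types, and by the Chebotarev density theorem the matching factorization patterns would occur for a proportion of primes equal to their share of the group: S_4 x C_2 (6T11) additionally contains elements of type 4+2, 4+1+1 (12 of its 48 elements, about 25% of primes); (S_3 x S_3) : C_2 (6T13) additionally contains elements of type 4+2, 3+2+1, 3+1+1+1 (34 of its 72 elements, about 47% of primes); S_6 (6T16) additionally contains elements of type 5+1, 4+2, 4+1+1, 3+2+1, 3+1+1+1 (484 of its 720 elements, about 67% of primes). None of the 33 primes tested shows any such pattern (for each of these groups the chance of that is below 10^-4), which rules them out. Hence G = A_4 x C_2 (6T6), of order 24. The Galois group A_4 x C_2 (6T6) has order 24, so the splitting field has degree 24 over Q.

24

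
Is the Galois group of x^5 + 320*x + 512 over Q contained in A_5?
Yes

The polynomial is irreducible of degree 5 over Q. Its discriminant is 1073741824000000 = 32768000^2, a perfect square. A Galois group lies in the alternating group exactly when the discriminant is a square in Q, so the Galois group (A_5) is contained in A_5.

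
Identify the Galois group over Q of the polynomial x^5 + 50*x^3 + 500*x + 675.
The polynomial f is an irreducible quintic over Q, so G = Gal(f/Q) is a transitive subgroup of S_5: one of C_5 (5T1, order 5), D_5 (5T2, order 10), F_20 (5T3, order 20), A_5 (5T4, order 60) or S_5 (5T5, order 120). The discriminant of f is 2287794189453125, which is not a perfect square, so G is not contained in A_5. The transitive groups of degree 5 not contained in A_5 are: F_20 (5T3, order 20), S_5 (5T5, order 120). By Dedekind's theorem, for a prime p not dividing disc(f) the degrees of the irreducible factors of f mod p form the cycle type of an element of G. Factoring f modulo the 18 such primes p <= 71 (skipping 5, 37, which divide the discriminant), each new pattern first appears at: mod 2: f = (x + 1)(x^4 + x^3 + x^2 + x + 1), pattern 4+1; mod 11: f = (x^5 + 6x^3 + 5x + 4), pattern 5; mod 19: f = (x + 8)(x^2 + 13x + 1)(x^2 + 17x + 6), pattern 2+2+1; mod 31: f = (x + 1)(x + 3)(x + 4)(x + 9)(x + 14), pattern 1+1+1+1+1. No other pattern occurs in this range, so the set of observed cycle types is {4+1, 5, 2+2+1, 1+1+1+1+1}. The candidates containing elements of all these cycle types are F_20 (5T3) of order 20, S_5 (5T5) of order 120; the others are excluded. The observed types are precisely the cycle types that occur in F_20 (5T3). Each of the other remaining candidates has further cycle types, and by the Chebotarev density theorem the matching factorization patterns would occur for a proportion of primes equal to their share of the group: S_5 (5T5) additionally contains elements of type 3+2, 3+1+1, 2+1+1+1 (50 of its 120 elements, about 42% of primes). None of the 18 primes tested shows any such pattern (for each of these groups the chance of that is below 10^-4), which rules them out. Hence G = F_20 (5T3), of order 20.

F_20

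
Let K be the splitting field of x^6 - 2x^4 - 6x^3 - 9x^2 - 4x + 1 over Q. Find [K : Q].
24

The degree of the splitting field over Q equals the order of the Galois group, so first determine the group. The polynomial f is an irreducible sextic over Q, so G = Gal(f/Q) is one of the 16 transitive subgroups 6T1, ..., 6T16 of S_6. The discriminant of f is 95101504 = 9752^2, a perfect square, so G is contained in A_6. The transitive groups of degree 6 contained in A_6 are: A_4 (6T4, order 12), S_4 (6T7, order 24), (C_3 x C_3) : C_4 (6T10, order 36), PSL(2,5) (6T12, order 60), A_6 (6T15, order 360). By Dedekind's theorem, for a prime p not dividing disc(f) the degrees of the irreducible factors of f mod p form the cycle type of an element of G. Factoring f modulo the 79 such primes p <= 421 (skipping 2, 23, 53, which divide the discriminant), each new pattern first appears at: mod 3: f = (x^3 + x^2 + 2x + 1)(x^3 + 2x^2 + 1), pattern 3+3; mod 5: f = (x^2 + x + 2)(x^4 + 4x^3 + 2x^2 + 4x + 3), pattern 4+2; mod 19: f = (x + 8)(x + 18)(x^2 + 15x + 10)(x^2 + 16x + 14), pattern 2+2+1+1; mod 223: f = (x + 15)(x + 39)(x + 82)(x + 153)(x + 174)(x + 206), pattern 1+1+1+1+1+1. No other pattern occurs in this range, so the set of observed cycle types is {3+3, 4+2, 2+2+1+1, 1+1+1+1+1+1}. The candidates containing elements of all these cycle types are S_4 (6T7) of order 24, (C_3 x C_3) : C_4 (6T10) of order 36, A_6 (6T15) of order 360; the others are excluded. The observed types are precisely the cycle types that occur in S_4 (6T7). Each of the other remaining candidates has further cycle types, and by the Chebotarev density theorem the matching factorization patterns would occur for a proportion of primes equal to their share of the group: (C_3 x C_3) : C_4 (6T10) additionally contains elements of type 3+1+1+1 (4 of its 36 elements, about 11% of primes); A_6 (6T15) additionally contains elements of type 5+1, 3+1+1+1 (184 of its 360 elements, about 51% of primes). None of the 79 primes tested shows any such pattern (for each of these groups the chance of that is below 10^-4), which rules them out. Hence G = S_4 (6T7), of order 24. The Galois group S_4 (6T7) has order 24, so the splitting field has degree 24 over Q.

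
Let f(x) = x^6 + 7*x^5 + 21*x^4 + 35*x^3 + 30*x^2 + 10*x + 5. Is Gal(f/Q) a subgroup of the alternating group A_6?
The polynomial is irreducible of degree 6 over Q. Its discriminant is 525625 = 725^2, a perfect square. A Galois group lies in the alternating group exactly when the discriminant is a square in Q, so the Galois group ((C_3 x C_3) : C_4) is contained in A_6.

Yes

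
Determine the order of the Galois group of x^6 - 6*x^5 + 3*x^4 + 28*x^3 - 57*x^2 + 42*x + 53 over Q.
24

The degree of the splitting field over Q equals the order of the Galois group, so first determine the group. The polynomial f is an irreducible sextic over Q, so G = Gal(f/Q) is one of the 16 transitive subgroups 6T1, ..., 6T16 of S_6. The discriminant of f is -450868486864896, which is not a perfect square, so G is not contained in A_6. The transitive groups of degree 6 not contained in A_6 are: C_6 (6T1, order 6), S_3 (6T2, order 6), D_6 (6T3, order 12), C_3 x S_3 (6T5, order 18), A_4 x C_2 (6T6, order 24), S_4 (6T8, order 24), S_3 x S_3 (6T9, order 36), S_4 x C_2 (6T11, order 48), (S_3 x S_3) : C_2 (6T13, order 72), PGL(2,5) (6T14, order 120), S_6 (6T16, order 720). By Dedekind's theorem, for a prime p not dividing disc(f) the degrees of the irreducible factors of f mod p form the cycle type of an element of G. Factoring f modulo the 33 such primes p <= 149 (skipping 2, 3, which divide the discriminant), each new pattern first appears at: mod 5: f = (x^3 + 3x + 2)(x^3 + 4x^2 + 4), pattern 3+3; mod 7: f = (x^6 + x^5 + 3x^4 + 6x^2 + 4), pattern 6; mod 17: f = (x + 3)(x + 12)(x^2 + 15x + 8)(x^2 + 15x + 15), pattern 2+2+1+1; mod 19: f = (x + 4)(x + 6)(x + 11)(x + 13)(x^2 + 17x + 6), pattern 2+1+1+1+1; mod 71: f = (x^2 + 69x + 4)(x^2 + 69x + 19)(x^2 + 69x + 39), pattern 2+2+2. No other pattern occurs in this range, so the set of observed cycle types is {3+3, 6, 2+2+1+1, 2+1+1+1+1, 2+2+2}. The candidates containing elements of all these cycle types are A_4 x C_2 (6T6) of order 24, S_4 x C_2 (6T11) of order 48, (S_3 x S_3) : C_2 (6T13) of order 72, S_6 (6T16) of order 720; the others are excluded. The observed types are precisely the cycle types that occur in A_4 x C_2 (6T6) (apart from the identity). Each of the other remaining candidates has further cycle types, and by the Chebotarev density theorem the matching factorization patterns would occur for a proportion of primes equal to their share of the group: S_4 x C_2 (6T11) additionally contains elements of type 4+2, 4+1+1 (12 of its 48 elements, about 25% of primes); (S_3 x S_3) : C_2 (6T13) additionally contains elements of type 4+2, 3+2+1, 3+1+1+1 (34 of its 72 elements, about 47% of primes); S_6 (6T16) additionally contains elements of type 5+1, 4+2, 4+1+1, 3+2+1, 3+1+1+1 (484 of its 720 elements, about 67% of primes). None of the 33 primes tested shows any such pattern (for each of these groups the chance of that is below 10^-4), which rules them out. Hence G = A_4 x C_2 (6T6), of order 24. The Galois group A_4 x C_2 (6T6) has order 24, so the splitting field has degree 24 over Q.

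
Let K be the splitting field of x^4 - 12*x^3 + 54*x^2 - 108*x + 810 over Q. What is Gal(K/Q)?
The polynomial is an irreducible quartic over Q and its discriminant is 99179645184 = 314928^2, a perfect square, so the Galois group is contained in A_4. The resolvent cubic y^3 - 54*y^2 - 1944*y + 46656 splits completely over Q, which gives the Klein four-group V_4.

V_4, the Klein four-group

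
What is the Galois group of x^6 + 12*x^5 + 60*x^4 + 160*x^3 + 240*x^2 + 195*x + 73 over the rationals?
The polynomial f is an irreducible sextic over Q, so G = Gal(f/Q) is one of the 16 transitive subgroups 6T1, ..., 6T16 of S_6. The discriminant of f is -9059283, which is not a perfect square, so G is not contained in A_6. The transitive groups of degree 6 not contained in A_6 are: C_6 (6T1, order 6), S_3 (6T2, order 6), D_6 (6T3, order 12), C_3 x S_3 (6T5, order 18), A_4 x C_2 (6T6, order 24), S_4 (6T8, order 24), S_3 x S_3 (6T9, order 36), S_4 x C_2 (6T11, order 48), (S_3 x S_3) : C_2 (6T13, order 72), PGL(2,5) (6T14, order 120), S_6 (6T16, order 720). By Dedekind's theorem, for a prime p not dividing disc(f) the degrees of the irreducible factors of f mod p form the cycle type of an element of G. Factoring f modulo the 28 such primes p <= 127 (skipping 3, 17, 43, which divide the discriminant), each new pattern first appears at: mod 2: f = (x^6 + x + 1), pattern 6; mod 7: f = (x + 1)(x^2 + 2)(x^3 + 4x^2 + 5x + 5), pattern 3+2+1; mod 11: f = (x^2 + 6x + 10)(x^4 + 6x^3 + 3x^2 + 5x + 4), pattern 4+2; mod 13: f = (x + 7)(x + 12)(x^2 + x + 4)(x^2 + 5x + 9), pattern 2+2+1+1; mod 61: f = (x + 4)(x + 6)(x + 12)(x + 23)(x^2 + 28x + 41), pattern 2+1+1+1+1; mod 97: f = (x + 12)(x + 14)(x + 51)(x^3 + 32x^2 + 79x + 72), pattern 3+1+1+1; mod 113: f = (x^2 + 8x + 22)(x^2 + 49x + 86)(x^2 + 68x + 91), pattern 2+2+2; mod 127: f = (x^3 + 45x^2 + 59x + 52)(x^3 + 94x^2 + 89x + 82), pattern 3+3. No other pattern occurs in this range, so the set of observed cycle types is {6, 3+2+1, 4+2, 2+2+1+1, 2+1+1+1+1, 3+1+1+1, 2+2+2, 3+3}. The candidates containing elements of all these cycle types are (S_3 x S_3) : C_2 (6T13) of order 72, S_6 (6T16) of order 720; the others are excluded. The observed types are precisely the cycle types that occur in (S_3 x S_3) : C_2 (6T13) (apart from the identity). Each of the other remaining candidates has further cycle types, and by the Chebotarev density theorem the matching factorization patterns would occur for a proportion of primes equal to their share of the group: S_6 (6T16) additionally contains elements of type 5+1, 4+1+1 (234 of its 720 elements, about 32% of primes). None of the 28 primes tested shows any such pattern (for each of these groups the chance of that is below 10^-4), which rules them out. Hence G = (S_3 x S_3) : C_2 (6T13), of order 72.

(S_3 x S_3) : C_2, the group 6T13 of order 72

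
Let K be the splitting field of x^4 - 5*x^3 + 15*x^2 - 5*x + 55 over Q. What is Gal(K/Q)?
The polynomial is an irreducible quartic over Q and its discriminant is 66430125, which is not a perfect square, so the Galois group is not contained in A_4. The resolvent cubic y^3 - 15*y^2 - 195*y + 1900 has exactly one rational root, so the Galois group is C_4 or D_4. The quartic becomes reducible over Q(sqrt(disc)), so the group is C_4.

4T1: C_4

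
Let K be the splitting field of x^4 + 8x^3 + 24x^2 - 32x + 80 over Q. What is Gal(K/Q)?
The polynomial is an irreducible quartic over Q and its discriminant is 1358954496 = 36864^2, a perfect square, so the Galois group is contained in A_4. The resolvent cubic y^3 - 24*y^2 - 576*y + 1536 is irreducible over Q. An irreducible resolvent with square discriminant gives A_4.

A_4 (also written A4)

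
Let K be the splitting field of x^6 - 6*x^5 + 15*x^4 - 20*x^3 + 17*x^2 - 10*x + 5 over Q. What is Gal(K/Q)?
S_4 x C_2

The polynomial f is an irreducible sextic over Q, so G = Gal(f/Q) is one of the 16 transitive subgroups 6T1, ..., 6T16 of S_6. The discriminant of f is -2508800, which is not a perfect square, so G is not contained in A_6. The transitive groups of degree 6 not contained in A_6 are: C_6 (6T1, order 6), S_3 (6T2, order 6), D_6 (6T3, order 12), C_3 x S_3 (6T5, order 18), A_4 x C_2 (6T6, order 24), S_4 (6T8, order 24), S_3 x S_3 (6T9, order 36), S_4 x C_2 (6T11, order 48), (S_3 x S_3) : C_2 (6T13, order 72), PGL(2,5) (6T14, order 120), S_6 (6T16, order 720). By Dedekind's theorem, for a prime p not dividing disc(f) the degrees of the irreducible factors of f mod p form the cycle type of an element of G. Factoring f modulo the 17 such primes p <= 71 (skipping 2, 5, 7, which divide the discriminant), each new pattern first appears at: mod 3: f = (x^3 + x^2 + 2)(x^3 + 2x^2 + x + 1), pattern 3+3; mod 13: f = (x^6 + 7x^5 + 2x^4 + 6x^3 + 4x^2 + 3x + 5), pattern 6; mod 19: f = (x^2 + 17x + 6)(x^4 + 15x^3 + x^2 + 6x + 4), pattern 4+2; mod 23: f = (x + 10)(x + 11)(x^4 + 19x^3 + 12x^2 + 7x + 22), pattern 4+1+1; mod 53: f = (x^2 + 9x + 28)(x^2 + 40x + 50)(x^2 + 51x + 46), pattern 2+2+2; mod 59: f = (x + 3)(x + 54)(x^2 + 3x + 46)(x^2 + 52x + 56), pattern 2+2+1+1; mod 71: f = (x + 7)(x + 10)(x + 59)(x + 62)(x^2 + 69x + 44), pattern 2+1+1+1+1. No other pattern occurs in this range, so the set of observed cycle types is {3+3, 6, 4+2, 4+1+1, 2+2+2, 2+2+1+1, 2+1+1+1+1}. The candidates containing elements of all these cycle types are S_4 x C_2 (6T11) of order 48, S_6 (6T16) of order 720; the others are excluded. The observed types are precisely the cycle types that occur in S_4 x C_2 (6T11) (apart from the identity). Each of the other remaining candidates has further cycle types, and by the Chebotarev density theorem the matching factorization patterns would occur for a proportion of primes equal to their share of the group: S_6 (6T16) additionally contains elements of type 5+1, 3+2+1, 3+1+1+1 (304 of its 720 elements, about 42% of primes). None of the 17 primes tested shows any such pattern (for each of these groups the chance of that is below 10^-4), which rules them out. Hence G = S_4 x C_2 (6T11), of order 48.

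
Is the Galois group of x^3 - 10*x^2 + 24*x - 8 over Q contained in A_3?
The polynomial is irreducible of degree 3 over Q. Its discriminant is 3136 = 56^2, a perfect square. A Galois group lies in the alternating group exactly when the discriminant is a square in Q, so the Galois group (C_3) is contained in A_3.

Yes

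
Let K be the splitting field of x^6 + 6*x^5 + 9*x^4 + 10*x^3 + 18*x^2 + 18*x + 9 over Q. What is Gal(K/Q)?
The polynomial f is an irreducible sextic over Q, so G = Gal(f/Q) is one of the 16 transitive subgroups 6T1, ..., 6T16 of S_6. The discriminant of f is 19050624576 = 138024^2, a perfect square, so G is contained in A_6. The transitive groups of degree 6 contained in A_6 are: A_4 (6T4, order 12), S_4 (6T7, order 24), (C_3 x C_3) : C_4 (6T10, order 36), PSL(2,5) (6T12, order 60), A_6 (6T15, order 360). By Dedekind's theorem, for a prime p not dividing disc(f) the degrees of the irreducible factors of f mod p form the cycle type of an element of G. Factoring f modulo the 33 such primes p <= 151 (skipping 2, 3, 71, which divide the discriminant), each new pattern first appears at: mod 5: f = (x^3 + 2x^2 + x + 3)(x^3 + 4x^2 + 3), pattern 3+3; mod 17: f = (x + 3)(x + 7)(x^2 + 5x + 9)(x^2 + 8x + 13), pattern 2+2+1+1. No other pattern occurs in this range, so the set of observed cycle types is {3+3, 2+2+1+1}. The candidates containing elements of all these cycle types are A_4 (6T4) of order 12, S_4 (6T7) of order 24, (C_3 x C_3) : C_4 (6T10) of order 36, PSL(2,5) (6T12) of order 60, A_6 (6T15) of order 360; the others are excluded. The observed types are precisely the cycle types that occur in A_4 (6T4) (apart from the identity). Each of the other remaining candidates has further cycle types, and by the Chebotarev density theorem the matching factorization patterns would occur for a proportion of primes equal to their share of the group: S_4 (6T7) additionally contains elements of type 4+2 (6 of its 24 elements, about 25% of primes); (C_3 x C_3) : C_4 (6T10) additionally contains elements of type 4+2, 3+1+1+1 (22 of its 36 elements, about 61% of primes); PSL(2,5) (6T12) additionally contains elements of type 5+1 (24 of its 60 elements, about 40% of primes); A_6 (6T15) additionally contains elements of type 5+1, 4+2, 3+1+1+1 (274 of its 360 elements, about 76% of primes). None of the 33 primes tested shows any such pattern (for each of these groups the chance of that is below 10^-4), which rules them out. Hence G = A_4 (6T4), of order 12.

A_4 (also written A4)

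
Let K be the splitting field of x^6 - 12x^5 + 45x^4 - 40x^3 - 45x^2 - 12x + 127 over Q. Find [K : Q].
6

The degree of the splitting field over Q equals the order of the Galois group, so first determine the group. The polynomial f is an irreducible sextic over Q, so G = Gal(f/Q) is one of the 16 transitive subgroups 6T1, ..., 6T16 of S_6. The discriminant of f is -37572373905408, which is not a perfect square, so G is not contained in A_6. The transitive groups of degree 6 not contained in A_6 are: C_6 (6T1, order 6), S_3 (6T2, order 6), D_6 (6T3, order 12), C_3 x S_3 (6T5, order 18), A_4 x C_2 (6T6, order 24), S_4 (6T8, order 24), S_3 x S_3 (6T9, order 36), S_4 x C_2 (6T11, order 48), (S_3 x S_3) : C_2 (6T13, order 72), PGL(2,5) (6T14, order 120), S_6 (6T16, order 720). By Dedekind's theorem, for a prime p not dividing disc(f) the degrees of the irreducible factors of f mod p form the cycle type of an element of G. Factoring f modulo the 23 such primes p <= 97 (skipping 2, 3, which divide the discriminant), each new pattern first appears at: mod 5: f = (x^2 + 3)(x^2 + x + 1)(x^2 + 2x + 4), pattern 2+2+2; mod 7: f = (x^3 + 3x^2 + 2x + 2)(x^3 + 6x^2 + 4x + 4), pattern 3+3; mod 31: f = (x + 5)(x + 10)(x + 13)(x + 14)(x + 17)(x + 22), pattern 1+1+1+1+1+1. No other pattern occurs in this range, so the set of observed cycle types is {2+2+2, 3+3, 1+1+1+1+1+1}. The candidates containing elements of all these cycle types are C_6 (6T1) of order 6, S_3 (6T2) of order 6, D_6 (6T3) of order 12, C_3 x S_3 (6T5) of order 18, A_4 x C_2 (6T6) of order 24, S_4 (6T8) of order 24, S_3 x S_3 (6T9) of order 36, S_4 x C_2 (6T11) of order 48, (S_3 x S_3) : C_2 (6T13) of order 72, PGL(2,5) (6T14) of order 120, S_6 (6T16) of order 720; the others are excluded. The observed types are precisely the cycle types that occur in S_3 (6T2). Each of the other remaining candidates has further cycle types, and by the Chebotarev density theorem the matching factorization patterns would occur for a proportion of primes equal to their share of the group: C_6 (6T1) additionally contains elements of type 6 (2 of its 6 elements, about 33% of primes); D_6 (6T3) additionally contains elements of type 6, 2+2+1+1 (5 of its 12 elements, about 42% of primes); C_3 x S_3 (6T5) additionally contains elements of type 6, 3+1+1+1 (10 of its 18 elements, about 56% of primes); A_4 x C_2 (6T6) additionally contains elements of type 6, 2+2+1+1, 2+1+1+1+1 (14 of its 24 elements, about 58% of primes); S_4 (6T8) additionally contains elements of type 4+1+1, 2+2+1+1 (9 of its 24 elements, about 38% of primes); S_3 x S_3 (6T9) additionally contains elements of type 6, 3+1+1+1, 2+2+1+1 (25 of its 36 elements, about 69% of primes); S_4 x C_2 (6T11) additionally contains elements of type 6, 4+2, 4+1+1, 2+2+1+1, 2+1+1+1+1 (32 of its 48 elements, about 67% of primes); (S_3 x S_3) : C_2 (6T13) additionally contains elements of type 6, 4+2, 3+2+1, 3+1+1+1, 2+2+1+1, 2+1+1+1+1 (61 of its 72 elements, about 85% of primes); PGL(2,5) (6T14) additionally contains elements of type 6, 5+1, 4+1+1, 2+2+1+1 (89 of its 120 elements, about 74% of primes); S_6 (6T16) additionally contains elements of type 6, 5+1, 4+2, 4+1+1, 3+2+1, 3+1+1+1, 2+2+1+1, 2+1+1+1+1 (664 of its 720 elements, about 92% of primes). None of the 23 primes tested shows any such pattern (for each of these groups the chance of that is below 10^-4), which rules them out. Hence G = S_3 (6T2), of order 6. The Galois group S_3 (6T2) has order 6, so the splitting field has degree 6 over Q.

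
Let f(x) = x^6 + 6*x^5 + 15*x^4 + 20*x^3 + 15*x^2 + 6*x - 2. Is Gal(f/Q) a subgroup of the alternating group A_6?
The polynomial is irreducible of degree 6 over Q. Its discriminant is 11337408, which is not a perfect square. A Galois group lies in the alternating group exactly when the discriminant is a square in Q, so the Galois group (D_6) is not contained in A_6.

No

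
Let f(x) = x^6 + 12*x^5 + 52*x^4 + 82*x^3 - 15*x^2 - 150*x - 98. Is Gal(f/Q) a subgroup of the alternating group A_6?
No

The polynomial is irreducible of degree 6 over Q. Its discriminant is -45161350144, which is not a perfect square. A Galois group lies in the alternating group exactly when the discriminant is a square in Q, so the Galois group (S_4 x C_2) is not contained in A_6.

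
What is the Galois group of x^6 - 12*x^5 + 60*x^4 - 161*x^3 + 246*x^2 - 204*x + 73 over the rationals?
6T1: C_6

The polynomial f is an irreducible sextic over Q, so G = Gal(f/Q) is one of the 16 transitive subgroups 6T1, ..., 6T16 of S_6. The discriminant of f is -19683, which is not a perfect square, so G is not contained in A_6. The transitive groups of degree 6 not contained in A_6 are: C_6 (6T1, order 6), S_3 (6T2, order 6), D_6 (6T3, order 12), C_3 x S_3 (6T5, order 18), A_4 x C_2 (6T6, order 24), S_4 (6T8, order 24), S_3 x S_3 (6T9, order 36), S_4 x C_2 (6T11, order 48), (S_3 x S_3) : C_2 (6T13, order 72), PGL(2,5) (6T14, order 120), S_6 (6T16, order 720). By Dedekind's theorem, for a prime p not dividing disc(f) the degrees of the irreducible factors of f mod p form the cycle type of an element of G. Factoring f modulo the 37 such primes p <= 163 (skipping 3, which divides the discriminant), each new pattern first appears at: mod 2: f = (x^6 + x^3 + 1), pattern 6; mod 7: f = (x^3 + x^2 + 5x + 1)(x^3 + x^2 + 5x + 3), pattern 3+3; mod 17: f = (x^2 + 3x + 8)(x^2 + 9x + 13)(x^2 + 10x + 11), pattern 2+2+2; mod 19: f = (x + 2)(x + 3)(x + 4)(x + 7)(x + 14)(x + 15), pattern 1+1+1+1+1+1. No other pattern occurs in this range, so the set of observed cycle types is {6, 3+3, 2+2+2, 1+1+1+1+1+1}. The candidates containing elements of all these cycle types are C_6 (6T1) of order 6, D_6 (6T3) of order 12, C_3 x S_3 (6T5) of order 18, A_4 x C_2 (6T6) of order 24, S_3 x S_3 (6T9) of order 36, S_4 x C_2 (6T11) of order 48, (S_3 x S_3) : C_2 (6T13) of order 72, PGL(2,5) (6T14) of order 120, S_6 (6T16) of order 720; the others are excluded. The observed types are precisely the cycle types that occur in C_6 (6T1). Each of the other remaining candidates has further cycle types, and by the Chebotarev density theorem the matching factorization patterns would occur for a proportion of primes equal to their share of the group: D_6 (6T3) additionally contains elements of type 2+2+1+1 (3 of its 12 elements, about 25% of primes); C_3 x S_3 (6T5) additionally contains elements of type 3+1+1+1 (4 of its 18 elements, about 22% of primes); A_4 x C_2 (6T6) additionally contains elements of type 2+2+1+1, 2+1+1+1+1 (6 of its 24 elements, about 25% of primes); S_3 x S_3 (6T9) additionally contains elements of type 3+1+1+1, 2+2+1+1 (13 of its 36 elements, about 36% of primes); S_4 x C_2 (6T11) additionally contains elements of type 4+2, 4+1+1, 2+2+1+1, 2+1+1+1+1 (24 of its 48 elements, about 50% of primes); (S_3 x S_3) : C_2 (6T13) additionally contains elements of type 4+2, 3+2+1, 3+1+1+1, 2+2+1+1, 2+1+1+1+1 (49 of its 72 elements, about 68% of primes); PGL(2,5) (6T14) additionally contains elements of type 5+1, 4+1+1, 2+2+1+1 (69 of its 120 elements, about 58% of primes); S_6 (6T16) additionally contains elements of type 5+1, 4+2, 4+1+1, 3+2+1, 3+1+1+1, 2+2+1+1, 2+1+1+1+1 (544 of its 720 elements, about 76% of primes). None of the 37 primes tested shows any such pattern (for each of these groups the chance of that is below 10^-4), which rules them out. Hence G = C_6 (6T1), of order 6.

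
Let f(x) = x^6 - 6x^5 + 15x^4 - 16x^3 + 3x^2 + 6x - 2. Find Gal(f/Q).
The polynomial f is an irreducible sextic over Q, so G = Gal(f/Q) is one of the 16 transitive subgroups 6T1, ..., 6T16 of S_6. The discriminant of f is 1259712, which is not a perfect square, so G is not contained in A_6. The transitive groups of degree 6 not contained in A_6 are: C_6 (6T1, order 6), S_3 (6T2, order 6), D_6 (6T3, order 12), C_3 x S_3 (6T5, order 18), A_4 x C_2 (6T6, order 24), S_4 (6T8, order 24), S_3 x S_3 (6T9, order 36), S_4 x C_2 (6T11, order 48), (S_3 x S_3) : C_2 (6T13, order 72), PGL(2,5) (6T14, order 120), S_6 (6T16, order 720). By Dedekind's theorem, for a prime p not dividing disc(f) the degrees of the irreducible factors of f mod p form the cycle type of an element of G. Factoring f modulo the 79 such primes p <= 419 (skipping 2, 3, which divide the discriminant), each new pattern first appears at: mod 5: f = (x^6 + 4x^5 + 4x^3 + 3x^2 + x + 3), pattern 6; mod 7: f = (x^2 + x + 6)(x^2 + 3x + 5)(x^2 + 4x + 6), pattern 2+2+2; mod 11: f = (x + 1)(x + 5)(x^2 + 3x + 10)(x^2 + 7x + 7), pattern 2+2+1+1; mod 13: f = (x^3 + 10x^2 + 3x + 5)(x^3 + 10x^2 + 3x + 10), pattern 3+3; mod 97: f = (x + 17)(x + 26)(x + 30)(x + 47)(x + 71)(x + 94), pattern 1+1+1+1+1+1. No other pattern occurs in this range, so the set of observed cycle types is {6, 2+2+2, 2+2+1+1, 3+3, 1+1+1+1+1+1}. The candidates containing elements of all these cycle types are D_6 (6T3) of order 12, A_4 x C_2 (6T6) of order 24, S_3 x S_3 (6T9) of order 36, S_4 x C_2 (6T11) of order 48, (S_3 x S_3) : C_2 (6T13) of order 72, PGL(2,5) (6T14) of order 120, S_6 (6T16) of order 720; the others are excluded. The observed types are precisely the cycle types that occur in D_6 (6T3). Each of the other remaining candidates has further cycle types, and by the Chebotarev density theorem the matching factorization patterns would occur for a proportion of primes equal to their share of the group: A_4 x C_2 (6T6) additionally contains elements of type 2+1+1+1+1 (3 of its 24 elements, about 12% of primes); S_3 x S_3 (6T9) additionally contains elements of type 3+1+1+1 (4 of its 36 elements, about 11% of primes); S_4 x C_2 (6T11) additionally contains elements of type 4+2, 4+1+1, 2+1+1+1+1 (15 of its 48 elements, about 31% of primes); (S_3 x S_3) : C_2 (6T13) additionally contains elements of type 4+2, 3+2+1, 3+1+1+1, 2+1+1+1+1 (40 of its 72 elements, about 56% of primes); PGL(2,5) (6T14) additionally contains elements of type 5+1, 4+1+1 (54 of its 120 elements, about 45% of primes); S_6 (6T16) additionally contains elements of type 5+1, 4+2, 4+1+1, 3+2+1, 3+1+1+1, 2+1+1+1+1 (499 of its 720 elements, about 69% of primes). None of the 79 primes tested shows any such pattern (for each of these groups the chance of that is below 10^-4), which rules them out. Hence G = D_6 (6T3), of order 12.

6T3: D_6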